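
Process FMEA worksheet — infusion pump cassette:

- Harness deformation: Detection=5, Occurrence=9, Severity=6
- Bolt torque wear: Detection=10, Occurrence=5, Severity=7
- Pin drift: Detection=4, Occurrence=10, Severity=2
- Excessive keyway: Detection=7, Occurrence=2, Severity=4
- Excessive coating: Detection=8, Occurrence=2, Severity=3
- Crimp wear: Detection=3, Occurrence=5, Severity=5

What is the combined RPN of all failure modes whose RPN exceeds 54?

RPN = Severity × Occurrence × Detection:
  Harness deformation: 6 × 9 × 5 = 270
  Bolt torque wear: 7 × 5 × 10 = 350
  Pin drift: 2 × 10 × 4 = 80
  Excessive keyway: 4 × 2 × 7 = 56
  Excessive coating: 3 × 2 × 8 = 48
  Crimp wear: 5 × 5 × 3 = 75
RPN > 54: Harness deformation (270), Bolt torque wear (350), Pin drift (80), Excessive keyway (56), Crimp wear (75).
Sum: 270 + 350 + 80 + 56 + 75 = 831.

831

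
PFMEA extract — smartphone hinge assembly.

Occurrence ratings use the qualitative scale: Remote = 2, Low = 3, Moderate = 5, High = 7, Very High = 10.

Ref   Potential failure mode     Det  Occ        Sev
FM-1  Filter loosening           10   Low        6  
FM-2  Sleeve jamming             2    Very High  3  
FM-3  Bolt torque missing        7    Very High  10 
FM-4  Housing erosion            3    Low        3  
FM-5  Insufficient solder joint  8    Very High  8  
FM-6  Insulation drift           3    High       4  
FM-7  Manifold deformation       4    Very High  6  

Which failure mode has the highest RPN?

RPN = Severity × Occurrence × Detection:
  FM-1: 6 × 3 × 10 = 180
  FM-2: 3 × 10 × 2 = 60
  FM-3: 10 × 10 × 7 = 700
  FM-4: 3 × 3 × 3 = 27
  FM-5: 8 × 10 × 8 = 640
  FM-6: 4 × 7 × 3 = 84
  FM-7: 6 × 10 × 4 = 240
Highest RPN is 700 → FM-3.

FM-3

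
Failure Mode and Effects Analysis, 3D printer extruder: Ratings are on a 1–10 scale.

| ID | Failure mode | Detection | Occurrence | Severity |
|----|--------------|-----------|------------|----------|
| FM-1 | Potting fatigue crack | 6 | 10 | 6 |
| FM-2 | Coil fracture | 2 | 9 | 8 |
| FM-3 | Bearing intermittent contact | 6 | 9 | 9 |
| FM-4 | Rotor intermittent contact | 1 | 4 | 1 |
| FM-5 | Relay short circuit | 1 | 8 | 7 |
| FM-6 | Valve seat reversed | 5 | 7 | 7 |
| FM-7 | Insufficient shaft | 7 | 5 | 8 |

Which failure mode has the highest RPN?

RPN = Severity × Occurrence × Detection:
  FM-1: 6 × 10 × 6 = 360
  FM-2: 8 × 9 × 2 = 144
  FM-3: 9 × 9 × 6 = 486
  FM-4: 1 × 4 × 1 = 4
  FM-5: 7 × 8 × 1 = 56
  FM-6: 7 × 7 × 5 = 245
  FM-7: 8 × 5 × 7 = 280
Highest RPN is 486 → FM-3.

FM-3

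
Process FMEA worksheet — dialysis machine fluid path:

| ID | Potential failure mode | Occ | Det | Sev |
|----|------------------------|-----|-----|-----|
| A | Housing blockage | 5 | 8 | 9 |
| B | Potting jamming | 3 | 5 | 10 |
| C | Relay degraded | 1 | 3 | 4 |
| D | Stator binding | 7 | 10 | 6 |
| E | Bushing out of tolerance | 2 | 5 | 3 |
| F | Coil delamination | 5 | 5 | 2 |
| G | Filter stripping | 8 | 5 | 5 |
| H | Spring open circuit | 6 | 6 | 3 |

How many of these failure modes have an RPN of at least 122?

4

RPN = Severity × Occurrence × Detection:
  A: 9 × 5 × 8 = 360
  B: 10 × 3 × 5 = 150
  C: 4 × 1 × 3 = 12
  D: 6 × 7 × 10 = 420
  E: 3 × 2 × 5 = 30
  F: 2 × 5 × 5 = 50
  G: 5 × 8 × 5 = 200
  H: 3 × 6 × 6 = 108
Modes with RPN ≥ 122: A (360), B (150), D (420), G (200) → 4.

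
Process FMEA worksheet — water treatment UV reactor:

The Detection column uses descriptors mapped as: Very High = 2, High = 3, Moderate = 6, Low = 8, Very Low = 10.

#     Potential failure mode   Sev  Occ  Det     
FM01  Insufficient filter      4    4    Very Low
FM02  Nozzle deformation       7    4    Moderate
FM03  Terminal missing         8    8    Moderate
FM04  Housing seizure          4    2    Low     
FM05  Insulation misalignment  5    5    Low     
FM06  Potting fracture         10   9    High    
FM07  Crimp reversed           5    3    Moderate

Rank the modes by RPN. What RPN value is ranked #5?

RPN = Severity × Occurrence × Detection:
  FM01: 4 × 4 × 10 = 160
  FM02: 7 × 4 × 6 = 168
  FM03: 8 × 8 × 6 = 384
  FM04: 4 × 2 × 8 = 64
  FM05: 5 × 5 × 8 = 200
  FM06: 10 × 9 × 3 = 270
  FM07: 5 × 3 × 6 = 90
Sorted descending: 384, 270, 200, 168, 160, 90, 64.
The fifth-highest RPN is 160 (FM01).

160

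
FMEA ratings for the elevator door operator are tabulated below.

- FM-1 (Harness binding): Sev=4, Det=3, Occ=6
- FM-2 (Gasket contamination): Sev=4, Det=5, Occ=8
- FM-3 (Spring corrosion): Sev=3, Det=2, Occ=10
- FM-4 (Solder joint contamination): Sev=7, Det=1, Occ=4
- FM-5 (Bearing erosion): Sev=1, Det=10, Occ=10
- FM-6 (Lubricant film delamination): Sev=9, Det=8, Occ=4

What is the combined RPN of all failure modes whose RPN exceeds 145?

RPN = Severity × Occurrence × Detection:
  FM-1: 4 × 6 × 3 = 72
  FM-2: 4 × 8 × 5 = 160
  FM-3: 3 × 10 × 2 = 60
  FM-4: 7 × 4 × 1 = 28
  FM-5: 1 × 10 × 10 = 100
  FM-6: 9 × 4 × 8 = 288
RPN > 145: FM-2 (160), FM-6 (288).
Sum: 160 + 288 = 448.

448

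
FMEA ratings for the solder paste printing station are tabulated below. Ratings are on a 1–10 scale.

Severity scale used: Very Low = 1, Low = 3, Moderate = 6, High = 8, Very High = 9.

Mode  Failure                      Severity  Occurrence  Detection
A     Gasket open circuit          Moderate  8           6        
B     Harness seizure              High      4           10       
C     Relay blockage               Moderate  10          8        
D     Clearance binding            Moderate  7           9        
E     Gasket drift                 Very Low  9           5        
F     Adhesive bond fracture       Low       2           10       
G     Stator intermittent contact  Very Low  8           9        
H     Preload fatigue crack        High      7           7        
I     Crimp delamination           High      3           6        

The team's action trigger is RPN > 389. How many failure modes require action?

RPN = Severity × Occurrence × Detection:
  A: 6 × 8 × 6 = 288
  B: 8 × 4 × 10 = 320
  C: 6 × 10 × 8 = 480
  D: 6 × 7 × 9 = 378
  E: 1 × 9 × 5 = 45
  F: 3 × 2 × 10 = 60
  G: 1 × 8 × 9 = 72
  H: 8 × 7 × 7 = 392
  I: 8 × 3 × 6 = 144
Modes with RPN > 389: C (480), H (392) → 2.

2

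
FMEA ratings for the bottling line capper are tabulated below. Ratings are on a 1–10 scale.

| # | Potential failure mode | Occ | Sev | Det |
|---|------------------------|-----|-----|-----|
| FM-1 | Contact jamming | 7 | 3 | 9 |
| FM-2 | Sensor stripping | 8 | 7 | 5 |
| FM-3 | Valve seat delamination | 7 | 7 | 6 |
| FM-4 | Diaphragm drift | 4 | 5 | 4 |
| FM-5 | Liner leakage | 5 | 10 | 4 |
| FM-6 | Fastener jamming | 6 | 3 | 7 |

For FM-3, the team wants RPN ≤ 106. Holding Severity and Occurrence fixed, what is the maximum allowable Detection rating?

FM-3: S=7, O=7, D=6 → current RPN = 294.
Fixed product = 49. Need 49 × D ≤ 106, so D ≤ 106/49 = 2.16.
Maximum integer Detection rating = 2 (gives RPN 98; D=3 would give 147 > 106).

2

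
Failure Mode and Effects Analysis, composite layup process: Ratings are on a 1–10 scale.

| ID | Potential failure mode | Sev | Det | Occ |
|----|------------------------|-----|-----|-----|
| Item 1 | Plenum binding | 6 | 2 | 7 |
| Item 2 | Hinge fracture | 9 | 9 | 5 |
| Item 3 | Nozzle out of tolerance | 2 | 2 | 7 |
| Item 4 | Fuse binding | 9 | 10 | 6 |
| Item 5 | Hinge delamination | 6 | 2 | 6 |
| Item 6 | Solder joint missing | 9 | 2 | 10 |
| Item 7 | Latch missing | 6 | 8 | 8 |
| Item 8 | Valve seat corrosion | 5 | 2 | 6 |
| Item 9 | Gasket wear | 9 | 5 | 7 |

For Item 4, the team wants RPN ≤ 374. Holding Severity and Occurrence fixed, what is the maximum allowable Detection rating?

6

Item 4: S=9, O=6, D=10 → current RPN = 540.
Fixed product = 54. Need 54 × D ≤ 374, so D ≤ 374/54 = 6.93.
Maximum integer Detection rating = 6 (gives RPN 324; D=7 would give 378 > 374).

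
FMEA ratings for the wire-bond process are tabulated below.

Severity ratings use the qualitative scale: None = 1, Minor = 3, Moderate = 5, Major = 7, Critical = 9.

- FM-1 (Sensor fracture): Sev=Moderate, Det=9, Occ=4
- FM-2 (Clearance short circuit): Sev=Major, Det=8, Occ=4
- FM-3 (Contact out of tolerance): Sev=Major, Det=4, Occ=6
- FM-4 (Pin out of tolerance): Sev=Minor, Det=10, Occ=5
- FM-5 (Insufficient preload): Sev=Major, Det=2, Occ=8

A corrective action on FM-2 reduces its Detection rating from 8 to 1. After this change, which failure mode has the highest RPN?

RPN = Severity × Occurrence × Detection:
  FM-1: 5 × 4 × 9 = 180
  FM-2: 7 × 4 × 8 = 224
  FM-3: 7 × 6 × 4 = 168
  FM-4: 3 × 5 × 10 = 150
  FM-5: 7 × 8 × 2 = 112
After action: FM-2 → 7 × 4 × 1 = 28.
Revised RPNs: FM-1=180, FM-3=168, FM-4=150, FM-5=112, FM-2=28.
Highest is now FM-1 (180).

FM-1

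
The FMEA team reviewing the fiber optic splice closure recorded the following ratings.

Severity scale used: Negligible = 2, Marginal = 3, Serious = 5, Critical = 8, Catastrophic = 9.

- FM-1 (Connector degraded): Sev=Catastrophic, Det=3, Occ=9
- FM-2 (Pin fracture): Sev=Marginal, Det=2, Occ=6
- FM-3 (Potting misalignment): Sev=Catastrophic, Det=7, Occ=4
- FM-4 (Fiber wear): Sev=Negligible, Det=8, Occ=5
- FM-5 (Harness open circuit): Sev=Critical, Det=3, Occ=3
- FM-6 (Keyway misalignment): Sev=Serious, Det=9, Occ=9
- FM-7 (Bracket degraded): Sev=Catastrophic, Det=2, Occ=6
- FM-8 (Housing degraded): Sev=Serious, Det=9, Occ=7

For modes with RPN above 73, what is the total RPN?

1403

RPN = Severity × Occurrence × Detection:
  FM-1: 9 × 9 × 3 = 243
  FM-2: 3 × 6 × 2 = 36
  FM-3: 9 × 4 × 7 = 252
  FM-4: 2 × 5 × 8 = 80
  FM-5: 8 × 3 × 3 = 72
  FM-6: 5 × 9 × 9 = 405
  FM-7: 9 × 6 × 2 = 108
  FM-8: 5 × 7 × 9 = 315
RPN > 73: FM-1 (243), FM-3 (252), FM-4 (80), FM-6 (405), FM-7 (108), FM-8 (315).
Sum: 243 + 252 + 80 + 405 + 108 + 315 = 1403.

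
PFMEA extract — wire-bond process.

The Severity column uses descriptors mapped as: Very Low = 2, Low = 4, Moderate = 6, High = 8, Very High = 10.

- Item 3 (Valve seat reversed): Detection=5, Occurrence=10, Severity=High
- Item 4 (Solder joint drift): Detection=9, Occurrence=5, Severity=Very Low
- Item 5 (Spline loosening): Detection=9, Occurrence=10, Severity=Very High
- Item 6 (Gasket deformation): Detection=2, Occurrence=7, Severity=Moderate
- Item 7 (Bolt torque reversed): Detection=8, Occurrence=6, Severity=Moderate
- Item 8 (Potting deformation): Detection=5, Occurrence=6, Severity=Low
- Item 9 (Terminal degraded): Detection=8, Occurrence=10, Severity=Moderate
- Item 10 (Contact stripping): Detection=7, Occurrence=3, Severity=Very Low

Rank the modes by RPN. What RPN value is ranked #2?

RPN = Severity × Occurrence × Detection:
  Item 3: 8 × 10 × 5 = 400
  Item 4: 2 × 5 × 9 = 90
  Item 5: 10 × 10 × 9 = 900
  Item 6: 6 × 7 × 2 = 84
  Item 7: 6 × 6 × 8 = 288
  Item 8: 4 × 6 × 5 = 120
  Item 9: 6 × 10 × 8 = 480
  Item 10: 2 × 3 × 7 = 42
Sorted descending: 900, 480, 400, 288, 120, 90, 84, 42.
The second-highest RPN is 480 (Item 9).

480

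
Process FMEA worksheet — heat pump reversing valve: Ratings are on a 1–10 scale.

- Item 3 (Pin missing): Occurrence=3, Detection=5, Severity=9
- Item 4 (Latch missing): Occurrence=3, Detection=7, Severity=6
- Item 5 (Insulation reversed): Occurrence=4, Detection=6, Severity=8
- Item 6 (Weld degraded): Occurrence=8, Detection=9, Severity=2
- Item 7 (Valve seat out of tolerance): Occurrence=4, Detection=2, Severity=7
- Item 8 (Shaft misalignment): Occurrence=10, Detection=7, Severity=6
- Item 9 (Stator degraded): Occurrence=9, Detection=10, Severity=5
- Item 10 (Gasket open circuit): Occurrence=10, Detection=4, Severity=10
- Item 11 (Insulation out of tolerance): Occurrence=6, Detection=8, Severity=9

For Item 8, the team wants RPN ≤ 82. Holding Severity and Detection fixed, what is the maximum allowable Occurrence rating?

Item 8: S=6, O=10, D=7 → current RPN = 420.
Fixed product = 42. Need 42 × O ≤ 82, so O ≤ 82/42 = 1.95.
Maximum integer Occurrence rating = 1 (gives RPN 42; O=2 would give 84 > 82).

1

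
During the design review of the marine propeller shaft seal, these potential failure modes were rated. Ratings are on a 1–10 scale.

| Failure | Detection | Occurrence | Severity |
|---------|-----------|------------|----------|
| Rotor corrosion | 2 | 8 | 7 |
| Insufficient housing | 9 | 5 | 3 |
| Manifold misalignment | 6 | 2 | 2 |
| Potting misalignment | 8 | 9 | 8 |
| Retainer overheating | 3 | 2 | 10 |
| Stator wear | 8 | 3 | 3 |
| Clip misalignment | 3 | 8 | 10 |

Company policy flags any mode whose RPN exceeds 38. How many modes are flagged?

6

RPN = Severity × Occurrence × Detection:
  Rotor corrosion: 7 × 8 × 2 = 112
  Insufficient housing: 3 × 5 × 9 = 135
  Manifold misalignment: 2 × 2 × 6 = 24
  Potting misalignment: 8 × 9 × 8 = 576
  Retainer overheating: 10 × 2 × 3 = 60
  Stator wear: 3 × 3 × 8 = 72
  Clip misalignment: 10 × 8 × 3 = 240
Modes with RPN > 38: Rotor corrosion (112), Insufficient housing (135), Potting misalignment (576), Retainer overheating (60), Stator wear (72), Clip misalignment (240) → 6.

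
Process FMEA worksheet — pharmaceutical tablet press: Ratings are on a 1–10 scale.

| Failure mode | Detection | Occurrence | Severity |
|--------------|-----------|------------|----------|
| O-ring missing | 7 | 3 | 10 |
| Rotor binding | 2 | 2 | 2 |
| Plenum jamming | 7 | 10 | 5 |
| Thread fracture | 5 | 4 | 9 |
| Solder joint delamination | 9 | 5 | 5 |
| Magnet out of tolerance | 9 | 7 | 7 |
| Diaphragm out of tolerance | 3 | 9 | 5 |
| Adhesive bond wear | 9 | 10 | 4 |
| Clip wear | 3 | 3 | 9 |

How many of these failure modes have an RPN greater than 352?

RPN = Severity × Occurrence × Detection:
  O-ring missing: 10 × 3 × 7 = 210
  Rotor binding: 2 × 2 × 2 = 8
  Plenum jamming: 5 × 10 × 7 = 350
  Thread fracture: 9 × 4 × 5 = 180
  Solder joint delamination: 5 × 5 × 9 = 225
  Magnet out of tolerance: 7 × 7 × 9 = 441
  Diaphragm out of tolerance: 5 × 9 × 3 = 135
  Adhesive bond wear: 4 × 10 × 9 = 360
  Clip wear: 9 × 3 × 3 = 81
Modes with RPN > 352: Magnet out of tolerance (441), Adhesive bond wear (360) → 2.

2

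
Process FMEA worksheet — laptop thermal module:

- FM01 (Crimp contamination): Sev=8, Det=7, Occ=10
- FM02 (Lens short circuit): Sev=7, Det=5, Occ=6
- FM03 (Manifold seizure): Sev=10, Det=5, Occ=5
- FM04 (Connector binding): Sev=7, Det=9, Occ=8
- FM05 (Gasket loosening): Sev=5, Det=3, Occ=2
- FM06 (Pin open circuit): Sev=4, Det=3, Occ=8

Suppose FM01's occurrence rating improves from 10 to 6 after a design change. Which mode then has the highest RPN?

FM04

RPN = Severity × Occurrence × Detection:
  FM01: 8 × 10 × 7 = 560
  FM02: 7 × 6 × 5 = 210
  FM03: 10 × 5 × 5 = 250
  FM04: 7 × 8 × 9 = 504
  FM05: 5 × 2 × 3 = 30
  FM06: 4 × 8 × 3 = 96
After action: FM01 → 8 × 6 × 7 = 336.
Revised RPNs: FM04=504, FM01=336, FM03=250, FM02=210, FM06=96, FM05=30.
Highest is now FM04 (504).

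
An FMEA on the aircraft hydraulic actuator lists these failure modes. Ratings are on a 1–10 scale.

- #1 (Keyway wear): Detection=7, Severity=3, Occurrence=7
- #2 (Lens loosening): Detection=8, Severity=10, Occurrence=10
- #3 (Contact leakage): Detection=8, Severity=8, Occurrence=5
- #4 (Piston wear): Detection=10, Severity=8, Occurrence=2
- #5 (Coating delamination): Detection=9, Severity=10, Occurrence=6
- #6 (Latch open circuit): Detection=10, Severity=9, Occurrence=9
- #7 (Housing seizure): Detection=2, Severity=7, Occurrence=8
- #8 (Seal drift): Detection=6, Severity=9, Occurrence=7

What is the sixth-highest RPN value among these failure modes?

RPN = Severity × Occurrence × Detection:
  #1: 3 × 7 × 7 = 147
  #2: 10 × 10 × 8 = 800
  #3: 8 × 5 × 8 = 320
  #4: 8 × 2 × 10 = 160
  #5: 10 × 6 × 9 = 540
  #6: 9 × 9 × 10 = 810
  #7: 7 × 8 × 2 = 112
  #8: 9 × 7 × 6 = 378
Sorted descending: 810, 800, 540, 378, 320, 160, 147, 112.
The sixth-highest RPN is 160 (#4).

160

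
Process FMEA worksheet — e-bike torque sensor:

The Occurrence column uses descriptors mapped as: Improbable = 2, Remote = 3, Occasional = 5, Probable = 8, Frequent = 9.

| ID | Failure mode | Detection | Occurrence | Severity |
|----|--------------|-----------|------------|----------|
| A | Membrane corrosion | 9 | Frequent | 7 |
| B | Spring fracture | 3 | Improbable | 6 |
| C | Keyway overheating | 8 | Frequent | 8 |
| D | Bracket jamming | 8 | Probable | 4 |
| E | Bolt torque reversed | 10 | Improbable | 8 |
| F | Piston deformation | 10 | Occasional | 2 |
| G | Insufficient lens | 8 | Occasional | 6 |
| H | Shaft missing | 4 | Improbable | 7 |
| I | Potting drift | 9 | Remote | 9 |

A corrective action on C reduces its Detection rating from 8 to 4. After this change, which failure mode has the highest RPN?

RPN = Severity × Occurrence × Detection:
  A: 7 × 9 × 9 = 567
  B: 6 × 2 × 3 = 36
  C: 8 × 9 × 8 = 576
  D: 4 × 8 × 8 = 256
  E: 8 × 2 × 10 = 160
  F: 2 × 5 × 10 = 100
  G: 6 × 5 × 8 = 240
  H: 7 × 2 × 4 = 56
  I: 9 × 3 × 9 = 243
After action: C → 8 × 9 × 4 = 288.
Revised RPNs: A=567, C=288, D=256, I=243, G=240, E=160, F=100, H=56, B=36.
Highest is now A (567).

A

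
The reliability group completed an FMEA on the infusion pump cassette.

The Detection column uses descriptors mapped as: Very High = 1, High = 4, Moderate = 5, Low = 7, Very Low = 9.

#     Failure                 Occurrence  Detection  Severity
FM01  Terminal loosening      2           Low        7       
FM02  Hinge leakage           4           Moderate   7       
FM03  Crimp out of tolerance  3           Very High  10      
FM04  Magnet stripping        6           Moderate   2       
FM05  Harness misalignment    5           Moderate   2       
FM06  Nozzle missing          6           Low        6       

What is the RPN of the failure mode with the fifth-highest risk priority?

50

RPN = Severity × Occurrence × Detection:
  FM01: 7 × 2 × 7 = 98
  FM02: 7 × 4 × 5 = 140
  FM03: 10 × 3 × 1 = 30
  FM04: 2 × 6 × 5 = 60
  FM05: 2 × 5 × 5 = 50
  FM06: 6 × 6 × 7 = 252
Sorted descending: 252, 140, 98, 60, 50, 30.
The fifth-highest RPN is 50 (FM05).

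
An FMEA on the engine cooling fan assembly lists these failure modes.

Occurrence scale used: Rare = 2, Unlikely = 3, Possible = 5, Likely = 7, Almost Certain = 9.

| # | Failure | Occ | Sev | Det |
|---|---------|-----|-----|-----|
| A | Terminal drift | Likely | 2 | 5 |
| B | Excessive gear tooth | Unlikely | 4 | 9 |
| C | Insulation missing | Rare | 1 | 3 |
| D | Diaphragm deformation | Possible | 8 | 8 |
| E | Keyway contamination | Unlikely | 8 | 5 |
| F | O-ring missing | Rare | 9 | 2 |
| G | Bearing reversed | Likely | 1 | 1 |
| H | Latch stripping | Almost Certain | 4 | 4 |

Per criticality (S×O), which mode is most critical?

Criticality = Severity × Occurrence:
  A: 2 × 7 = 14
  B: 4 × 3 = 12
  C: 1 × 2 = 2
  D: 8 × 5 = 40
  E: 8 × 3 = 24
  F: 9 × 2 = 18
  G: 1 × 7 = 7
  H: 4 × 9 = 36
Highest criticality is 40 → D.

D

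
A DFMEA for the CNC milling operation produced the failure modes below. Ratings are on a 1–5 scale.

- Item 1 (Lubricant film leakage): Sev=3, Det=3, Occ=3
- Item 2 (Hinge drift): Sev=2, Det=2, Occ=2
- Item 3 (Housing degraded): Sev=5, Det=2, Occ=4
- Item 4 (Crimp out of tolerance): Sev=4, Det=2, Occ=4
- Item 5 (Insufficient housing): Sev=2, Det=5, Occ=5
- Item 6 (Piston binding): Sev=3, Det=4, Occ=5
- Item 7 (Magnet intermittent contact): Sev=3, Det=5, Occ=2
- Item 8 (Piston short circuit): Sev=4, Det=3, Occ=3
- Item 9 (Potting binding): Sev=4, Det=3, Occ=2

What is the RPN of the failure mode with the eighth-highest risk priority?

24

RPN = Severity × Occurrence × Detection:
  Item 1: 3 × 3 × 3 = 27
  Item 2: 2 × 2 × 2 = 8
  Item 3: 5 × 4 × 2 = 40
  Item 4: 4 × 4 × 2 = 32
  Item 5: 2 × 5 × 5 = 50
  Item 6: 3 × 5 × 4 = 60
  Item 7: 3 × 2 × 5 = 30
  Item 8: 4 × 3 × 3 = 36
  Item 9: 4 × 2 × 3 = 24
Sorted descending: 60, 50, 40, 36, 32, 30, 27, 24, 8.
The eighth-highest RPN is 24 (Item 9).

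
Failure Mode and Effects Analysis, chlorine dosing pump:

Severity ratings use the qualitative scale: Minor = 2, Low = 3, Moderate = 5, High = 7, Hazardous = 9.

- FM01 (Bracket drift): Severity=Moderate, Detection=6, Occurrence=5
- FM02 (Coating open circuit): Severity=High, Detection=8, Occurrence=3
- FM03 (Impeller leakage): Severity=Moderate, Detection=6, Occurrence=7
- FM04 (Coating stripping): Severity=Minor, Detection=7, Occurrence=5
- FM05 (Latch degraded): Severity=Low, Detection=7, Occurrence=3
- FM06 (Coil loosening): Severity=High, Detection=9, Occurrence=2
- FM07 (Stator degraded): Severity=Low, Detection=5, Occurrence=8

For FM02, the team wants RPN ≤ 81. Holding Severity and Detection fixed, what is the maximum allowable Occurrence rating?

1

FM02: S=7, O=3, D=8 → current RPN = 168.
Fixed product = 56. Need 56 × O ≤ 81, so O ≤ 81/56 = 1.45.
Maximum integer Occurrence rating = 1 (gives RPN 56; O=2 would give 112 > 81).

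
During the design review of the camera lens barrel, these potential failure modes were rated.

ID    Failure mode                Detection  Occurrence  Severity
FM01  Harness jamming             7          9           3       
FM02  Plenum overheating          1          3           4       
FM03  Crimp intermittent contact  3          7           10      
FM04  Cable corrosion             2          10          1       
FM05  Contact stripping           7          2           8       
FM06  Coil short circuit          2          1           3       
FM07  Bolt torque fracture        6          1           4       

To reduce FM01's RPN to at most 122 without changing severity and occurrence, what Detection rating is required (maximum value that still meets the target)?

FM01: S=3, O=9, D=7 → current RPN = 189.
Fixed product = 27. Need 27 × D ≤ 122, so D ≤ 122/27 = 4.52.
Maximum integer Detection rating = 4 (gives RPN 108; D=5 would give 135 > 122).

4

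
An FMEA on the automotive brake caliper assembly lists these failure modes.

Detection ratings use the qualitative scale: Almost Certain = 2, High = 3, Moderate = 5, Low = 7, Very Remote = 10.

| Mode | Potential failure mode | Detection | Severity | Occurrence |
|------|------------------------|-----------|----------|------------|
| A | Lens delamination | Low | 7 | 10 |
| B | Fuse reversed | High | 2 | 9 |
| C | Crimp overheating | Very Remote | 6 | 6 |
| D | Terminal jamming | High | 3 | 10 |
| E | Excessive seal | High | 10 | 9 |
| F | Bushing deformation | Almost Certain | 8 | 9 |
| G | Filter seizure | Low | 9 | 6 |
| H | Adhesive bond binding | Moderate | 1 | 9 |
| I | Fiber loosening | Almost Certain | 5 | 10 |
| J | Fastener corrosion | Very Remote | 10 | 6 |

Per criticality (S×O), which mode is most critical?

Criticality = Severity × Occurrence:
  A: 7 × 10 = 70
  B: 2 × 9 = 18
  C: 6 × 6 = 36
  D: 3 × 10 = 30
  E: 10 × 9 = 90
  F: 8 × 9 = 72
  G: 9 × 6 = 54
  H: 1 × 9 = 9
  I: 5 × 10 = 50
  J: 10 × 6 = 60
Highest criticality is 90 → E.

E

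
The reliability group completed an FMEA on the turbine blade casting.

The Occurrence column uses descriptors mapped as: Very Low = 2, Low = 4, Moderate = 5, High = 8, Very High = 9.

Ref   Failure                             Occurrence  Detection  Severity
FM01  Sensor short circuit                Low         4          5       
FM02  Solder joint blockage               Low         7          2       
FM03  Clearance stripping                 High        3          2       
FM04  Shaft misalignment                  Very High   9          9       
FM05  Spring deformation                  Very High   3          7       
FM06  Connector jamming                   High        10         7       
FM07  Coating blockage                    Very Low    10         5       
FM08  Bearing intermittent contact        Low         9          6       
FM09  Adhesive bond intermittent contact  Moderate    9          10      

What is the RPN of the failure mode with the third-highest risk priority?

450

RPN = Severity × Occurrence × Detection:
  FM01: 5 × 4 × 4 = 80
  FM02: 2 × 4 × 7 = 56
  FM03: 2 × 8 × 3 = 48
  FM04: 9 × 9 × 9 = 729
  FM05: 7 × 9 × 3 = 189
  FM06: 7 × 8 × 10 = 560
  FM07: 5 × 2 × 10 = 100
  FM08: 6 × 4 × 9 = 216
  FM09: 10 × 5 × 9 = 450
Sorted descending: 729, 560, 450, 216, 189, 100, 80, 56, 48.
The third-highest RPN is 450 (FM09).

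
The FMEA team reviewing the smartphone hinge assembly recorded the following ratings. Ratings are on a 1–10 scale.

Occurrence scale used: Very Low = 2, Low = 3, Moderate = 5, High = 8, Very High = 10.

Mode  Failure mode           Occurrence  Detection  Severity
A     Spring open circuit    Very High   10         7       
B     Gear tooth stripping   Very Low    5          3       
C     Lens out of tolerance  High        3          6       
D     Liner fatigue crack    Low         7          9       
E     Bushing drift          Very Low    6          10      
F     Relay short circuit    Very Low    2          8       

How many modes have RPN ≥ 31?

5

RPN = Severity × Occurrence × Detection:
  A: 7 × 10 × 10 = 700
  B: 3 × 2 × 5 = 30
  C: 6 × 8 × 3 = 144
  D: 9 × 3 × 7 = 189
  E: 10 × 2 × 6 = 120
  F: 8 × 2 × 2 = 32
Modes with RPN ≥ 31: A (700), C (144), D (189), E (120), F (32) → 5.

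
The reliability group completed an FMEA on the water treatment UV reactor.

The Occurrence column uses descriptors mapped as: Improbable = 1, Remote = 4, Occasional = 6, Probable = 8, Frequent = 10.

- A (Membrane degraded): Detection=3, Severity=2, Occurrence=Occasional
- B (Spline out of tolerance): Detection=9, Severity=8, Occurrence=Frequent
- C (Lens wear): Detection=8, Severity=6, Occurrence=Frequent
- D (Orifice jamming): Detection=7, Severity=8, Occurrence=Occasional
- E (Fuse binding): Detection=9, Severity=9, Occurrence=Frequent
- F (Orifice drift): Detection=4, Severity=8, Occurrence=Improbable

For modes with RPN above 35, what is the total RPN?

RPN = Severity × Occurrence × Detection:
  A: 2 × 6 × 3 = 36
  B: 8 × 10 × 9 = 720
  C: 6 × 10 × 8 = 480
  D: 8 × 6 × 7 = 336
  E: 9 × 10 × 9 = 810
  F: 8 × 1 × 4 = 32
RPN > 35: A (36), B (720), C (480), D (336), E (810).
Sum: 36 + 720 + 480 + 336 + 810 = 2382.

2382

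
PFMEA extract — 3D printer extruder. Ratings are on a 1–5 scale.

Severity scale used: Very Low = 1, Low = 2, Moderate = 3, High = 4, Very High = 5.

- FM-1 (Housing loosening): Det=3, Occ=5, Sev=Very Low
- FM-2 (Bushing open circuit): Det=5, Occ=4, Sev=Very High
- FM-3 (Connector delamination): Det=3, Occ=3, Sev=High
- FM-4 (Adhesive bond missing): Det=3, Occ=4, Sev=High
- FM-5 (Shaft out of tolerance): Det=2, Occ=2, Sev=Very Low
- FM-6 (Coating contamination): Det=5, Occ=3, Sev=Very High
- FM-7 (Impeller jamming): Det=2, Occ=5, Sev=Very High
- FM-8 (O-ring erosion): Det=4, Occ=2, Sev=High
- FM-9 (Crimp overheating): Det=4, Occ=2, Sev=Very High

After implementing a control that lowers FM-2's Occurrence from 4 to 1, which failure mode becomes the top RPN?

FM-6

RPN = Severity × Occurrence × Detection:
  FM-1: 1 × 5 × 3 = 15
  FM-2: 5 × 4 × 5 = 100
  FM-3: 4 × 3 × 3 = 36
  FM-4: 4 × 4 × 3 = 48
  FM-5: 1 × 2 × 2 = 4
  FM-6: 5 × 3 × 5 = 75
  FM-7: 5 × 5 × 2 = 50
  FM-8: 4 × 2 × 4 = 32
  FM-9: 5 × 2 × 4 = 40
After action: FM-2 → 5 × 1 × 5 = 25.
Revised RPNs: FM-6=75, FM-7=50, FM-4=48, FM-9=40, FM-3=36, FM-8=32, FM-2=25, FM-1=15, FM-5=4.
Highest is now FM-6 (75).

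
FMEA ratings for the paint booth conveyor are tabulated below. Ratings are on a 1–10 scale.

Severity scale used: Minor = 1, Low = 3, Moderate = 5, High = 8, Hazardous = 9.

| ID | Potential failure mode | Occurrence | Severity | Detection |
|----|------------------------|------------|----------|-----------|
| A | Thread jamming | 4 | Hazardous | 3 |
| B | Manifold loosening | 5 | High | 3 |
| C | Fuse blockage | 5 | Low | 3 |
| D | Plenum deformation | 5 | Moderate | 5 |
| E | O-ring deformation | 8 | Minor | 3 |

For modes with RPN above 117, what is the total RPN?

245

RPN = Severity × Occurrence × Detection:
  A: 9 × 4 × 3 = 108
  B: 8 × 5 × 3 = 120
  C: 3 × 5 × 3 = 45
  D: 5 × 5 × 5 = 125
  E: 1 × 8 × 3 = 24
RPN > 117: B (120), D (125).
Sum: 120 + 125 = 245.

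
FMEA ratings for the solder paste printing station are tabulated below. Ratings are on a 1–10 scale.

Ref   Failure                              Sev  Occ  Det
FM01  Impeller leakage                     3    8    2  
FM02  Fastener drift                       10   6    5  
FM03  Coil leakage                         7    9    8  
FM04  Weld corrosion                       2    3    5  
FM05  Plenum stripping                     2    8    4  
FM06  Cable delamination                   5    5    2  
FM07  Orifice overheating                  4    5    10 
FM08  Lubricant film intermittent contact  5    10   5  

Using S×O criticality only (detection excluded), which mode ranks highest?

Criticality = Severity × Occurrence:
  FM01: 3 × 8 = 24
  FM02: 10 × 6 = 60
  FM03: 7 × 9 = 63
  FM04: 2 × 3 = 6
  FM05: 2 × 8 = 16
  FM06: 5 × 5 = 25
  FM07: 4 × 5 = 20
  FM08: 5 × 10 = 50
Highest criticality is 63 → FM03.

FM03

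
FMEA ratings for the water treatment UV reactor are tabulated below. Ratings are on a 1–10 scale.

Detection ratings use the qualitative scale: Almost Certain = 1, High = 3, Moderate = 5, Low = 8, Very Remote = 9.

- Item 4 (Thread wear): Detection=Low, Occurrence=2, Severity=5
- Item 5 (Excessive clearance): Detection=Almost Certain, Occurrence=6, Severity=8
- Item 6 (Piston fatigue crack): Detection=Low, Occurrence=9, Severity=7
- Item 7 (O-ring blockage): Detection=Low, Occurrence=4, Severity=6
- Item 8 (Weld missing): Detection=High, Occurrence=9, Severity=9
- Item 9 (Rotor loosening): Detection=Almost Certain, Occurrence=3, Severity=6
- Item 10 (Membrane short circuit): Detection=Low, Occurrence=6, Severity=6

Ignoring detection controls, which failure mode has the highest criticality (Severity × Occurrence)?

Item 8

Criticality = Severity × Occurrence:
  Item 4: 5 × 2 = 10
  Item 5: 8 × 6 = 48
  Item 6: 7 × 9 = 63
  Item 7: 6 × 4 = 24
  Item 8: 9 × 9 = 81
  Item 9: 6 × 3 = 18
  Item 10: 6 × 6 = 36
Highest criticality is 81 → Item 8.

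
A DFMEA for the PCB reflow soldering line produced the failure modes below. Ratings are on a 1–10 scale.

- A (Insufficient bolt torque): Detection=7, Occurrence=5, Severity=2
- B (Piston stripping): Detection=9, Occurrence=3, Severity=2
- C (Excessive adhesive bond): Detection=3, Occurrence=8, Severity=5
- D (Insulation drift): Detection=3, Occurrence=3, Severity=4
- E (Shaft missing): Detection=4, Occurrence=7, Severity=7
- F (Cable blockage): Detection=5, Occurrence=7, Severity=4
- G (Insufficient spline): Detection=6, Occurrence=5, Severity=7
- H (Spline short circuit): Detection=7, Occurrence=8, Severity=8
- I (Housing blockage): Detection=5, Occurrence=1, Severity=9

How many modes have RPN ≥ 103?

5

RPN = Severity × Occurrence × Detection:
  A: 2 × 5 × 7 = 70
  B: 2 × 3 × 9 = 54
  C: 5 × 8 × 3 = 120
  D: 4 × 3 × 3 = 36
  E: 7 × 7 × 4 = 196
  F: 4 × 7 × 5 = 140
  G: 7 × 5 × 6 = 210
  H: 8 × 8 × 7 = 448
  I: 9 × 1 × 5 = 45
Modes with RPN ≥ 103: C (120), E (196), F (140), G (210), H (448) → 5.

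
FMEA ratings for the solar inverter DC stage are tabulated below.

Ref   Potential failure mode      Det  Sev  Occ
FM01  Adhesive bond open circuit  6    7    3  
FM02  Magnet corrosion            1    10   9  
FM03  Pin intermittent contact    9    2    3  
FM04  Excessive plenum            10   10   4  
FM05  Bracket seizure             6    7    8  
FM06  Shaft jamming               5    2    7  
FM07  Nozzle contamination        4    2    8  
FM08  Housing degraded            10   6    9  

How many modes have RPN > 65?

6

RPN = Severity × Occurrence × Detection:
  FM01: 7 × 3 × 6 = 126
  FM02: 10 × 9 × 1 = 90
  FM03: 2 × 3 × 9 = 54
  FM04: 10 × 4 × 10 = 400
  FM05: 7 × 8 × 6 = 336
  FM06: 2 × 7 × 5 = 70
  FM07: 2 × 8 × 4 = 64
  FM08: 6 × 9 × 10 = 540
Modes with RPN > 65: FM01 (126), FM02 (90), FM04 (400), FM05 (336), FM06 (70), FM08 (540) → 6.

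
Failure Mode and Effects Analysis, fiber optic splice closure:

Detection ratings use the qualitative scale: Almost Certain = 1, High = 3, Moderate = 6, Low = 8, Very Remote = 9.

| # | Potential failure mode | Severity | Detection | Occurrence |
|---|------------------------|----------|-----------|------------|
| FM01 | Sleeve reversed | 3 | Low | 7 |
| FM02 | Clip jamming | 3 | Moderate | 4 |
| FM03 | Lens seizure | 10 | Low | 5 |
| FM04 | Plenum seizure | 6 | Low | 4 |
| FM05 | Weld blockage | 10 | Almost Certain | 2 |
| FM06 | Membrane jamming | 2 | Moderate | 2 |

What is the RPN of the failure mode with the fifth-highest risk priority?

RPN = Severity × Occurrence × Detection:
  FM01: 3 × 7 × 8 = 168
  FM02: 3 × 4 × 6 = 72
  FM03: 10 × 5 × 8 = 400
  FM04: 6 × 4 × 8 = 192
  FM05: 10 × 2 × 1 = 20
  FM06: 2 × 2 × 6 = 24
Sorted descending: 400, 192, 168, 72, 24, 20.
The fifth-highest RPN is 24 (FM06).

24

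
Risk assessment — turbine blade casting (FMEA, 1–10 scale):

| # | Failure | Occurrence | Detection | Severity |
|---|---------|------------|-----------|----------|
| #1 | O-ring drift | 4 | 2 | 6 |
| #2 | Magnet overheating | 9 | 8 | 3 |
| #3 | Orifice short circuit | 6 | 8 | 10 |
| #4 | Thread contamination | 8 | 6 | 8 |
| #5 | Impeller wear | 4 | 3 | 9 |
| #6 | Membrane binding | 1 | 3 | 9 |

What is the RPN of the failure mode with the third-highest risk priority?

RPN = Severity × Occurrence × Detection:
  #1: 6 × 4 × 2 = 48
  #2: 3 × 9 × 8 = 216
  #3: 10 × 6 × 8 = 480
  #4: 8 × 8 × 6 = 384
  #5: 9 × 4 × 3 = 108
  #6: 9 × 1 × 3 = 27
Sorted descending: 480, 384, 216, 108, 48, 27.
The third-highest RPN is 216 (#2).

216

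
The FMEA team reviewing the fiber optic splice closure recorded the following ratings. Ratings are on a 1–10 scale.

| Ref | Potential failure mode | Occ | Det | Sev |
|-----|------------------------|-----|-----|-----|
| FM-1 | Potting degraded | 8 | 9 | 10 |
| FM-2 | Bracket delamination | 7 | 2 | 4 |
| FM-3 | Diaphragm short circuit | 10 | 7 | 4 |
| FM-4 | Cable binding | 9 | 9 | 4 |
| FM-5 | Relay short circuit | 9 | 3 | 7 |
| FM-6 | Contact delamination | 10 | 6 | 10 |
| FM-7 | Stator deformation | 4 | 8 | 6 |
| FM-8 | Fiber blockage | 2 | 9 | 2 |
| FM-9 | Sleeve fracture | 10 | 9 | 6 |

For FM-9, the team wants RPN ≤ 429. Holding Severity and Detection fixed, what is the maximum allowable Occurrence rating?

FM-9: S=6, O=10, D=9 → current RPN = 540.
Fixed product = 54. Need 54 × O ≤ 429, so O ≤ 429/54 = 7.94.
Maximum integer Occurrence rating = 7 (gives RPN 378; O=8 would give 432 > 429).

7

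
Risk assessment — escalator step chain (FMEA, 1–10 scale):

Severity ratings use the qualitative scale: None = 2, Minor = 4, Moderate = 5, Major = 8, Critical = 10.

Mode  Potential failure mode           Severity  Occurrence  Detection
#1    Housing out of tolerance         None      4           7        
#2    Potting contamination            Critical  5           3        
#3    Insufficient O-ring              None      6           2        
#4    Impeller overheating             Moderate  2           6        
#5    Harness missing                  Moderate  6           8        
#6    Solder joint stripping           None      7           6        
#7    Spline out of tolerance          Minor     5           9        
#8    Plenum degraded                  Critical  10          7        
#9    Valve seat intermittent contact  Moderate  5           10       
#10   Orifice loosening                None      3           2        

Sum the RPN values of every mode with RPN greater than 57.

RPN = Severity × Occurrence × Detection:
  #1: 2 × 4 × 7 = 56
  #2: 10 × 5 × 3 = 150
  #3: 2 × 6 × 2 = 24
  #4: 5 × 2 × 6 = 60
  #5: 5 × 6 × 8 = 240
  #6: 2 × 7 × 6 = 84
  #7: 4 × 5 × 9 = 180
  #8: 10 × 10 × 7 = 700
  #9: 5 × 5 × 10 = 250
  #10: 2 × 3 × 2 = 12
RPN > 57: #2 (150), #4 (60), #5 (240), #6 (84), #7 (180), #8 (700), #9 (250).
Sum: 150 + 60 + 240 + 84 + 180 + 700 + 250 = 1664.

1664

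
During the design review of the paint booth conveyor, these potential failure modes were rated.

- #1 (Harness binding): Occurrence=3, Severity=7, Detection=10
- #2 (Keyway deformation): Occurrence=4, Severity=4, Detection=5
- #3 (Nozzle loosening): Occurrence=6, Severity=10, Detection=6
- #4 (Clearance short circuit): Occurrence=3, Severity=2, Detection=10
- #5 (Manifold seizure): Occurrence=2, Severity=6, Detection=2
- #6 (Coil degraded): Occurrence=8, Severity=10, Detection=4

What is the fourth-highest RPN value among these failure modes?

80

RPN = Severity × Occurrence × Detection:
  #1: 7 × 3 × 10 = 210
  #2: 4 × 4 × 5 = 80
  #3: 10 × 6 × 6 = 360
  #4: 2 × 3 × 10 = 60
  #5: 6 × 2 × 2 = 24
  #6: 10 × 8 × 4 = 320
Sorted descending: 360, 320, 210, 80, 60, 24.
The fourth-highest RPN is 80 (#2).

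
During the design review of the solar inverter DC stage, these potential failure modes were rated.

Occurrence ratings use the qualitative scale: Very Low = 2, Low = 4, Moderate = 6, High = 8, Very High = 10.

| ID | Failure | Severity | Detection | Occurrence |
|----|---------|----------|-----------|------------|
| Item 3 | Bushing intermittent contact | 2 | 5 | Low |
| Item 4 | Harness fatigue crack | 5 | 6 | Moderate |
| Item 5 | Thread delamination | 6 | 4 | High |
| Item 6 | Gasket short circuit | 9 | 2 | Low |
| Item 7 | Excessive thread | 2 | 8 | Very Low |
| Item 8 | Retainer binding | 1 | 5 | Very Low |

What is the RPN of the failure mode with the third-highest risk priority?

72

RPN = Severity × Occurrence × Detection:
  Item 3: 2 × 4 × 5 = 40
  Item 4: 5 × 6 × 6 = 180
  Item 5: 6 × 8 × 4 = 192
  Item 6: 9 × 4 × 2 = 72
  Item 7: 2 × 2 × 8 = 32
  Item 8: 1 × 2 × 5 = 10
Sorted descending: 192, 180, 72, 40, 32, 10.
The third-highest RPN is 72 (Item 6).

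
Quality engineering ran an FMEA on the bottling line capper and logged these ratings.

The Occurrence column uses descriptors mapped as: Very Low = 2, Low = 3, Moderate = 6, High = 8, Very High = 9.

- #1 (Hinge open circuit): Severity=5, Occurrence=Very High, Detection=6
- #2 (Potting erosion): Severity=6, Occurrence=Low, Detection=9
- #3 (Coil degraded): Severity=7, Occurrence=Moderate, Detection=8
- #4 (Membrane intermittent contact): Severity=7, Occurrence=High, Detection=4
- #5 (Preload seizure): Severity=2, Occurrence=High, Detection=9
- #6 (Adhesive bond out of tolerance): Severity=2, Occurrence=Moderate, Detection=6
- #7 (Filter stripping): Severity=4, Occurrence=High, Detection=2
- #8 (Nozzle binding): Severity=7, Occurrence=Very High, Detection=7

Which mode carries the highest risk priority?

#8

RPN = Severity × Occurrence × Detection:
  #1: 5 × 9 × 6 = 270
  #2: 6 × 3 × 9 = 162
  #3: 7 × 6 × 8 = 336
  #4: 7 × 8 × 4 = 224
  #5: 2 × 8 × 9 = 144
  #6: 2 × 6 × 6 = 72
  #7: 4 × 8 × 2 = 64
  #8: 7 × 9 × 7 = 441
Highest RPN is 441 → #8.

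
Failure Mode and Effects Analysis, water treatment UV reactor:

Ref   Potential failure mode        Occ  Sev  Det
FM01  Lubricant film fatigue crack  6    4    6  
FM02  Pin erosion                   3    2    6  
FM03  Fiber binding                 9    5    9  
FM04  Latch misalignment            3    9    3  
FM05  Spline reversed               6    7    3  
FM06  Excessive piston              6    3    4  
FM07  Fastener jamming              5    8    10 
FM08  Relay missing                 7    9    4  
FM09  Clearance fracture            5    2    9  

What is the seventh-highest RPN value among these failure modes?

81

RPN = Severity × Occurrence × Detection:
  FM01: 4 × 6 × 6 = 144
  FM02: 2 × 3 × 6 = 36
  FM03: 5 × 9 × 9 = 405
  FM04: 9 × 3 × 3 = 81
  FM05: 7 × 6 × 3 = 126
  FM06: 3 × 6 × 4 = 72
  FM07: 8 × 5 × 10 = 400
  FM08: 9 × 7 × 4 = 252
  FM09: 2 × 5 × 9 = 90
Sorted descending: 405, 400, 252, 144, 126, 90, 81, 72, 36.
The seventh-highest RPN is 81 (FM04).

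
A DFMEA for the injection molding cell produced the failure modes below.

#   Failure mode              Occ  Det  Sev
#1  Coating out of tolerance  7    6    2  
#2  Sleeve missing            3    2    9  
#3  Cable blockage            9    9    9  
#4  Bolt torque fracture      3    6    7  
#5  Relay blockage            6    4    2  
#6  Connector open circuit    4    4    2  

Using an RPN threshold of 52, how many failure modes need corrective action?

RPN = Severity × Occurrence × Detection:
  #1: 2 × 7 × 6 = 84
  #2: 9 × 3 × 2 = 54
  #3: 9 × 9 × 9 = 729
  #4: 7 × 3 × 6 = 126
  #5: 2 × 6 × 4 = 48
  #6: 2 × 4 × 4 = 32
Modes with RPN ≥ 52: #1 (84), #2 (54), #3 (729), #4 (126) → 4.

4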